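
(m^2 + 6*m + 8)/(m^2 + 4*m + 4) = (m + 4)/(m + 2)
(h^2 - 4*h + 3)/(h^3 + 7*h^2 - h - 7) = (h - 3)/(h^2 + 8*h + 7)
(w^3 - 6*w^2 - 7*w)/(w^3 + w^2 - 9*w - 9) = w*(w - 7)/(w^2 - 9)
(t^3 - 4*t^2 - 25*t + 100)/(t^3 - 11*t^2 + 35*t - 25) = (t^2 + t - 20)/(t^2 - 6*t + 5)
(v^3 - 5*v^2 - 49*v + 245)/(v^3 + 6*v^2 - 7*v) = (v^2 - 12*v + 35)/(v*(v - 1))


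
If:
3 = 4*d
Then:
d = 3/4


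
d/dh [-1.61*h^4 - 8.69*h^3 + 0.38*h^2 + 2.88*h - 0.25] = -6.44*h^3 - 26.07*h^2 + 0.76*h + 2.88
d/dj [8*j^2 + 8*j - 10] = 16*j + 8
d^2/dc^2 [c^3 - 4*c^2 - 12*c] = 6*c - 8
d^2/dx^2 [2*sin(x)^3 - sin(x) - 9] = (13 - 18*sin(x)^2)*sin(x)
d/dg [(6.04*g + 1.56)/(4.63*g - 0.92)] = (11.757232 - 59.169548*g)/(4.63*g - 0.92)^3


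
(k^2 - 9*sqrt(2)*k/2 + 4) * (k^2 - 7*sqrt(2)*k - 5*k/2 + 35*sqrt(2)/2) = k^4 - 23*sqrt(2)*k^3/2 - 5*k^3/2 + 115*sqrt(2)*k^2/4 + 67*k^2 - 335*k/2 - 28*sqrt(2)*k + 70*sqrt(2)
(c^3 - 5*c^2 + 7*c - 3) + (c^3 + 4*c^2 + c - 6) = 2*c^3 - c^2 + 8*c - 9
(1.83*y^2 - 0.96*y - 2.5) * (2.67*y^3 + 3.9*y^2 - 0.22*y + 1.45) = 4.8861*y^5 + 4.5738*y^4 - 10.8216*y^3 - 6.8853*y^2 - 0.842*y - 3.625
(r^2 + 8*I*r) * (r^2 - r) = r^4 - r^3 + 8*I*r^3 - 8*I*r^2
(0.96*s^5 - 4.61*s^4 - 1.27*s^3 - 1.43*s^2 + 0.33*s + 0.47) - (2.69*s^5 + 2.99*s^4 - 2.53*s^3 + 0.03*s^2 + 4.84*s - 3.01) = -1.73*s^5 - 7.6*s^4 + 1.26*s^3 - 1.46*s^2 - 4.51*s + 3.48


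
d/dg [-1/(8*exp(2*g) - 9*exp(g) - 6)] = (16*exp(g) - 9)*exp(g)/(-8*exp(2*g) + 9*exp(g) + 6)^2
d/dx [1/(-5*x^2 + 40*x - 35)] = 2*(x - 4)/(5*(x^2 - 8*x + 7)^2)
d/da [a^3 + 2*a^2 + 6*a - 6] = 3*a^2 + 4*a + 6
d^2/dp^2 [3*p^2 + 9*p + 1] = 6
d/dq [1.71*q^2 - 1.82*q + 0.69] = 3.42*q - 1.82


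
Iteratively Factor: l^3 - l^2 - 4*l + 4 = (l - 2)*(l^2 + l - 2) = (l - 2)*(l - 1)*(l + 2)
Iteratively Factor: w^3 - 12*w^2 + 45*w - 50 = (w - 5)*(w^2 - 7*w + 10) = (w - 5)*(w - 2)*(w - 5)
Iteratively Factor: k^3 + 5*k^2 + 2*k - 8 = (k - 1)*(k^2 + 6*k + 8) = (k - 1)*(k + 2)*(k + 4)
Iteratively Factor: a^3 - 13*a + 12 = (a - 1)*(a^2 + a - 12) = (a - 1)*(a + 4)*(a - 3)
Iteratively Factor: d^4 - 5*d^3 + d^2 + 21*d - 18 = (d - 1)*(d^3 - 4*d^2 - 3*d + 18) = (d - 3)*(d - 1)*(d^2 - d - 6) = (d - 3)^2*(d - 1)*(d + 2)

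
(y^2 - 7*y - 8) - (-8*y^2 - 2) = 9*y^2 - 7*y - 6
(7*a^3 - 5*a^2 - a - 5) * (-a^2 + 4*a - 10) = -7*a^5 + 33*a^4 - 89*a^3 + 51*a^2 - 10*a + 50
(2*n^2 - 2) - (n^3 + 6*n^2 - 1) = -n^3 - 4*n^2 - 1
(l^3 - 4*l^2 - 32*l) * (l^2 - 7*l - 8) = l^5 - 11*l^4 - 12*l^3 + 256*l^2 + 256*l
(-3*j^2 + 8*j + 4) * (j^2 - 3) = -3*j^4 + 8*j^3 + 13*j^2 - 24*j - 12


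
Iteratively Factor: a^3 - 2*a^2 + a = (a)*(a^2 - 2*a + 1) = a*(a - 1)*(a - 1)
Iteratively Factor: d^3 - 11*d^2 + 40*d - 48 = (d - 4)*(d^2 - 7*d + 12) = (d - 4)^2*(d - 3)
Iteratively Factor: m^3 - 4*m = (m + 2)*(m^2 - 2*m) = (m - 2)*(m + 2)*(m)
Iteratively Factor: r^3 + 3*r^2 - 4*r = (r + 4)*(r^2 - r) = r*(r + 4)*(r - 1)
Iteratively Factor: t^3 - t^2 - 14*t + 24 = (t + 4)*(t^2 - 5*t + 6) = (t - 3)*(t + 4)*(t - 2)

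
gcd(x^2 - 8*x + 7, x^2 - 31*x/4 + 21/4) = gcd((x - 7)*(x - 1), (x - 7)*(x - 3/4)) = x - 7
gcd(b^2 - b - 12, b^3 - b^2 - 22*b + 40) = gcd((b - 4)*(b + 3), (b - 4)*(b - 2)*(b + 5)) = b - 4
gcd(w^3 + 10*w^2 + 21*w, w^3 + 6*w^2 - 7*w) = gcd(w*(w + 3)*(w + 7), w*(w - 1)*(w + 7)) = w^2 + 7*w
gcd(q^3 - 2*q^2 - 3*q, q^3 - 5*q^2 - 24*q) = q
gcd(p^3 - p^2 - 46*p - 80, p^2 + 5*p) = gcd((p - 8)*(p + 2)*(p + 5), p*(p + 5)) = p + 5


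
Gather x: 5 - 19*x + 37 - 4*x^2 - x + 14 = -4*x^2 - 20*x + 56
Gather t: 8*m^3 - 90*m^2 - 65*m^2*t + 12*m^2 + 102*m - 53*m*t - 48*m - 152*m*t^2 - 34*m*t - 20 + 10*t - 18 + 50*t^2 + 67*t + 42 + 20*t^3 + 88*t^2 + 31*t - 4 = 8*m^3 - 78*m^2 + 54*m + 20*t^3 + t^2*(138 - 152*m) + t*(-65*m^2 - 87*m + 108)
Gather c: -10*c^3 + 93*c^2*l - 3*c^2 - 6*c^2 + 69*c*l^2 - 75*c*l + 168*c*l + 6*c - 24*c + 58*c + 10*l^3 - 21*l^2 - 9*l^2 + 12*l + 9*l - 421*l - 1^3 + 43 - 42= -10*c^3 + c^2*(93*l - 9) + c*(69*l^2 + 93*l + 40) + 10*l^3 - 30*l^2 - 400*l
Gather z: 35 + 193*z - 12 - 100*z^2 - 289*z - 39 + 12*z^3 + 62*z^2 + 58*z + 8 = 12*z^3 - 38*z^2 - 38*z - 8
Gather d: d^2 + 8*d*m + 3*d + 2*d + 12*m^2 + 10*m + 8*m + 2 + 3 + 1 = d^2 + d*(8*m + 5) + 12*m^2 + 18*m + 6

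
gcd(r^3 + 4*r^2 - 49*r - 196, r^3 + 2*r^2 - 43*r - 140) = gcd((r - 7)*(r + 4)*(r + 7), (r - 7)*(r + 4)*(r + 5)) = r^2 - 3*r - 28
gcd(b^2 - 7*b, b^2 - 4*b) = b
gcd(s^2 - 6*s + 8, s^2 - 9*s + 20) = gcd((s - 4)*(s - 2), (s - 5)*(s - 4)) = s - 4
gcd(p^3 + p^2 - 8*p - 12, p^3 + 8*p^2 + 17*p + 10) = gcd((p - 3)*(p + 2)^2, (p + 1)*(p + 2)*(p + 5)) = p + 2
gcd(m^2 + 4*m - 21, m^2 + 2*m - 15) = m - 3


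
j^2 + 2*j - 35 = (j - 5)*(j + 7)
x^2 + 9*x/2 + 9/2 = (x + 3/2)*(x + 3)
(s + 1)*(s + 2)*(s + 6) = s^3 + 9*s^2 + 20*s + 12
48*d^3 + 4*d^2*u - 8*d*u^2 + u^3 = (-6*d + u)*(-4*d + u)*(2*d + u)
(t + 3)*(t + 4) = t^2 + 7*t + 12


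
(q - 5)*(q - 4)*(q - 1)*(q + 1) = q^4 - 9*q^3 + 19*q^2 + 9*q - 20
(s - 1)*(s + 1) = s^2 - 1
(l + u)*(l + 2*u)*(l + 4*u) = l^3 + 7*l^2*u + 14*l*u^2 + 8*u^3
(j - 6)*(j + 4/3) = j^2 - 14*j/3 - 8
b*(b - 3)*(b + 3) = b^3 - 9*b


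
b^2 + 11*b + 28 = (b + 4)*(b + 7)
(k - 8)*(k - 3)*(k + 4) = k^3 - 7*k^2 - 20*k + 96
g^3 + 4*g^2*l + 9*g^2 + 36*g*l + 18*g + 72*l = (g + 3)*(g + 6)*(g + 4*l)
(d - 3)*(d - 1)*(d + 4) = d^3 - 13*d + 12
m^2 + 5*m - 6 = (m - 1)*(m + 6)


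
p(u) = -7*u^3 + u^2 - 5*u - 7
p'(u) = -21*u^2 + 2*u - 5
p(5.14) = -956.86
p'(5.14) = -549.53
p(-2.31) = 96.17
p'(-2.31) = -121.68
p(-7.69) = 3273.88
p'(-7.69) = -1262.24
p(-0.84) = 2.05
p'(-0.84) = -21.50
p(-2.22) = 85.62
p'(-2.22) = -112.94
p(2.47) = -118.73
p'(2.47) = -128.18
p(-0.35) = -4.83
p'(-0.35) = -8.27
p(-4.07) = 501.85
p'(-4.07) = -361.00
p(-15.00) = 23918.00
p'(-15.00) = -4760.00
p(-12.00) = 12293.00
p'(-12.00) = -3053.00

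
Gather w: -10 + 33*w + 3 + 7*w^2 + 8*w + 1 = 7*w^2 + 41*w - 6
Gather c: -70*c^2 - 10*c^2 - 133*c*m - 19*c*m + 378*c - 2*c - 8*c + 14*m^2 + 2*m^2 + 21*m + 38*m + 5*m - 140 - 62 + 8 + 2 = -80*c^2 + c*(368 - 152*m) + 16*m^2 + 64*m - 192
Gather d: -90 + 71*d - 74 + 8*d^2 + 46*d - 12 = 8*d^2 + 117*d - 176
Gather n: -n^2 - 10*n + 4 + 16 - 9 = -n^2 - 10*n + 11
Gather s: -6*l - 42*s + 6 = -6*l - 42*s + 6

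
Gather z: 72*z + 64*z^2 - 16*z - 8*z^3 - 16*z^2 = -8*z^3 + 48*z^2 + 56*z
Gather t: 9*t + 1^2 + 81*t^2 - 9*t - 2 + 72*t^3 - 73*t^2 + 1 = 72*t^3 + 8*t^2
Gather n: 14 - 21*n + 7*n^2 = 7*n^2 - 21*n + 14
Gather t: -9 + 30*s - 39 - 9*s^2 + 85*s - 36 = -9*s^2 + 115*s - 84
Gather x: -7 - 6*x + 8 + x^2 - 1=x^2 - 6*x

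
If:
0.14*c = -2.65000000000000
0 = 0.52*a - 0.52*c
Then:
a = -18.93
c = -18.93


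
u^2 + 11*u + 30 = (u + 5)*(u + 6)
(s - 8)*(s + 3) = s^2 - 5*s - 24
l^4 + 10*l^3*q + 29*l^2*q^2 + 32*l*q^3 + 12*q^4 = (l + q)^2*(l + 2*q)*(l + 6*q)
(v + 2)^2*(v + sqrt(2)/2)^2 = v^4 + sqrt(2)*v^3 + 4*v^3 + 9*v^2/2 + 4*sqrt(2)*v^2 + 2*v + 4*sqrt(2)*v + 2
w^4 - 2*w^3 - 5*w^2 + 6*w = w*(w - 3)*(w - 1)*(w + 2)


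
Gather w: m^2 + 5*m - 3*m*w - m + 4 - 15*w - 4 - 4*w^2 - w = m^2 + 4*m - 4*w^2 + w*(-3*m - 16)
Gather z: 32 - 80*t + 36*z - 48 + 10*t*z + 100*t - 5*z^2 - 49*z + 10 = 20*t - 5*z^2 + z*(10*t - 13) - 6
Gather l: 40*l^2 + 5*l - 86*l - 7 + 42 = 40*l^2 - 81*l + 35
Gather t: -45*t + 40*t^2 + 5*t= 40*t^2 - 40*t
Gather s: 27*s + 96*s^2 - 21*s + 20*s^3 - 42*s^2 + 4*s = 20*s^3 + 54*s^2 + 10*s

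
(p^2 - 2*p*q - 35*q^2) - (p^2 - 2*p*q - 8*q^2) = -27*q^2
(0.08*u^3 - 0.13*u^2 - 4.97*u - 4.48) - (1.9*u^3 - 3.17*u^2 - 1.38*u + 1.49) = -1.82*u^3 + 3.04*u^2 - 3.59*u - 5.97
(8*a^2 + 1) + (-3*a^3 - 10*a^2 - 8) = -3*a^3 - 2*a^2 - 7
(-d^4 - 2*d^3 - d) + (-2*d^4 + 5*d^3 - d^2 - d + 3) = -3*d^4 + 3*d^3 - d^2 - 2*d + 3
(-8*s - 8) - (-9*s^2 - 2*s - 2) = 9*s^2 - 6*s - 6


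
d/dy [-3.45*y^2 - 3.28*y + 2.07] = -6.9*y - 3.28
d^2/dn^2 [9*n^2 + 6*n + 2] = 18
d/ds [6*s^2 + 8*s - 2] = 12*s + 8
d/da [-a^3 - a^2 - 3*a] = -3*a^2 - 2*a - 3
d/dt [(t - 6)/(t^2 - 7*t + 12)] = (t^2 - 7*t - (t - 6)*(2*t - 7) + 12)/(t^2 - 7*t + 12)^2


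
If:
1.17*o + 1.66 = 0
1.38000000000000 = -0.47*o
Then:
No Solution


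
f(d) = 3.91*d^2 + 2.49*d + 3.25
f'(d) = 7.82*d + 2.49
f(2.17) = 27.07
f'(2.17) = 19.46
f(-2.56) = 22.50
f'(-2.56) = -17.53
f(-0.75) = 3.58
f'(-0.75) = -3.38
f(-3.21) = 35.55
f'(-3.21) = -22.61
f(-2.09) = 15.13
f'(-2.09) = -13.85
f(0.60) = 6.15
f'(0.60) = 7.18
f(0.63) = 6.37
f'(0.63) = 7.42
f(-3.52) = 42.93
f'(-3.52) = -25.04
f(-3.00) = 30.97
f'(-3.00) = -20.97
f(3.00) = 45.91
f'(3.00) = 25.95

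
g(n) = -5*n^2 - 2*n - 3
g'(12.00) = -122.00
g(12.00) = -747.00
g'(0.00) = -2.00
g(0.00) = -3.00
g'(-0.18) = -0.20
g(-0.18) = -2.80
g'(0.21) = -4.10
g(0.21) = -3.64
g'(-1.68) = 14.80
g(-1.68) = -13.75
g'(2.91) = -31.10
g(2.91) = -51.16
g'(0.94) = -11.40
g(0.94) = -9.30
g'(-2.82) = 26.20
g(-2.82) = -37.12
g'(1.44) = -16.40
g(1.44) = -16.25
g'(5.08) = -52.80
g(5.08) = -142.19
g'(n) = -10*n - 2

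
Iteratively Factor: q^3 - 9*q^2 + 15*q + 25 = (q - 5)*(q^2 - 4*q - 5) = (q - 5)^2*(q + 1)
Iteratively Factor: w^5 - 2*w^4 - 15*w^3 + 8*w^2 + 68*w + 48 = (w - 3)*(w^4 + w^3 - 12*w^2 - 28*w - 16) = (w - 3)*(w + 1)*(w^3 - 12*w - 16) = (w - 3)*(w + 1)*(w + 2)*(w^2 - 2*w - 8) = (w - 3)*(w + 1)*(w + 2)^2*(w - 4)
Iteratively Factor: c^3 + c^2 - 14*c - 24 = (c + 3)*(c^2 - 2*c - 8) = (c - 4)*(c + 3)*(c + 2)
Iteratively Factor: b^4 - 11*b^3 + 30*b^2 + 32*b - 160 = (b + 2)*(b^3 - 13*b^2 + 56*b - 80) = (b - 5)*(b + 2)*(b^2 - 8*b + 16) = (b - 5)*(b - 4)*(b + 2)*(b - 4)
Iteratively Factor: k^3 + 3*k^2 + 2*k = (k)*(k^2 + 3*k + 2) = k*(k + 1)*(k + 2)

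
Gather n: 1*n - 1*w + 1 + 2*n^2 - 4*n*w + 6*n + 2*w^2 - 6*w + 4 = 2*n^2 + n*(7 - 4*w) + 2*w^2 - 7*w + 5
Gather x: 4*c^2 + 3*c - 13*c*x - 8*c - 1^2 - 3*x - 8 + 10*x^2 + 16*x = 4*c^2 - 5*c + 10*x^2 + x*(13 - 13*c) - 9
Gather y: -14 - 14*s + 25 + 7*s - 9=2 - 7*s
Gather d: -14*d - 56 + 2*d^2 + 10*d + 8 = 2*d^2 - 4*d - 48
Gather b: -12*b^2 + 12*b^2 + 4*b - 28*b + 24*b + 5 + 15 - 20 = 0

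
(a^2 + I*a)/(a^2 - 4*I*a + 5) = a/(a - 5*I)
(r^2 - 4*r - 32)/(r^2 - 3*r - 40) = (r + 4)/(r + 5)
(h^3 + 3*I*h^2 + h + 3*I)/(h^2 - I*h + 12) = (h^2 + 1)/(h - 4*I)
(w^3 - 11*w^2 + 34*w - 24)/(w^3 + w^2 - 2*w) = (w^2 - 10*w + 24)/(w*(w + 2))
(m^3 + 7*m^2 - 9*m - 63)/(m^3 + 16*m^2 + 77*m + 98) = (m^2 - 9)/(m^2 + 9*m + 14)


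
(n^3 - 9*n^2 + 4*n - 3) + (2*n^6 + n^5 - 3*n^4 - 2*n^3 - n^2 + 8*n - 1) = 2*n^6 + n^5 - 3*n^4 - n^3 - 10*n^2 + 12*n - 4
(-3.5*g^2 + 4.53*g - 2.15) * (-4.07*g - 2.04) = 14.245*g^3 - 11.2971*g^2 - 0.4907*g + 4.386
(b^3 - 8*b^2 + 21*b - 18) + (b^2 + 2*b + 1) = b^3 - 7*b^2 + 23*b - 17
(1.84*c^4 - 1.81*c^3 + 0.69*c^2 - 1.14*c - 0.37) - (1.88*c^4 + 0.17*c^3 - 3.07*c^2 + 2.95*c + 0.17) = -0.0399999999999998*c^4 - 1.98*c^3 + 3.76*c^2 - 4.09*c - 0.54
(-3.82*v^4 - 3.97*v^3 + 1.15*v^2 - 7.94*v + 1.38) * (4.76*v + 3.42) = -18.1832*v^5 - 31.9616*v^4 - 8.1034*v^3 - 33.8614*v^2 - 20.586*v + 4.7196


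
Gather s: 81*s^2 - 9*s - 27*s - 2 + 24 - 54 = 81*s^2 - 36*s - 32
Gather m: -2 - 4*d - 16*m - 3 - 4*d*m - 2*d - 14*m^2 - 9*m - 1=-6*d - 14*m^2 + m*(-4*d - 25) - 6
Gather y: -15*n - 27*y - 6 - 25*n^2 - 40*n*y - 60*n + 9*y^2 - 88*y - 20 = -25*n^2 - 75*n + 9*y^2 + y*(-40*n - 115) - 26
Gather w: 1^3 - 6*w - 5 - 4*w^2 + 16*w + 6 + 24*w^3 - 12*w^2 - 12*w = 24*w^3 - 16*w^2 - 2*w + 2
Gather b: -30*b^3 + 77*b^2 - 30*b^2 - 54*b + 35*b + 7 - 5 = -30*b^3 + 47*b^2 - 19*b + 2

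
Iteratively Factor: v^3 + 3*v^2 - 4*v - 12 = (v + 3)*(v^2 - 4) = (v + 2)*(v + 3)*(v - 2)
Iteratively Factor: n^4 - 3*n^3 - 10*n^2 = (n + 2)*(n^3 - 5*n^2) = n*(n + 2)*(n^2 - 5*n) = n*(n - 5)*(n + 2)*(n)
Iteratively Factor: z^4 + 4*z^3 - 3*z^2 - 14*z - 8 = (z + 1)*(z^3 + 3*z^2 - 6*z - 8) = (z + 1)^2*(z^2 + 2*z - 8) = (z + 1)^2*(z + 4)*(z - 2)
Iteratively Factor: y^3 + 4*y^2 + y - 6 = (y - 1)*(y^2 + 5*y + 6) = (y - 1)*(y + 3)*(y + 2)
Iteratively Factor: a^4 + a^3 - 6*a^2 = (a + 3)*(a^3 - 2*a^2) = (a - 2)*(a + 3)*(a^2) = a*(a - 2)*(a + 3)*(a)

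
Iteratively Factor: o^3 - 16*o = (o + 4)*(o^2 - 4*o) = (o - 4)*(o + 4)*(o)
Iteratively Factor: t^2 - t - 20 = (t - 5)*(t + 4)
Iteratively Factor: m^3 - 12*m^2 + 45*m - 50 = (m - 5)*(m^2 - 7*m + 10) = (m - 5)*(m - 2)*(m - 5)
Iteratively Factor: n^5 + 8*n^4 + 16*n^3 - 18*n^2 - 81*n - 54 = (n + 3)*(n^4 + 5*n^3 + n^2 - 21*n - 18) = (n + 1)*(n + 3)*(n^3 + 4*n^2 - 3*n - 18) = (n - 2)*(n + 1)*(n + 3)*(n^2 + 6*n + 9) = (n - 2)*(n + 1)*(n + 3)^2*(n + 3)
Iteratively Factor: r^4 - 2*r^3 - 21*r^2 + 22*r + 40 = (r + 4)*(r^3 - 6*r^2 + 3*r + 10) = (r + 1)*(r + 4)*(r^2 - 7*r + 10) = (r - 2)*(r + 1)*(r + 4)*(r - 5)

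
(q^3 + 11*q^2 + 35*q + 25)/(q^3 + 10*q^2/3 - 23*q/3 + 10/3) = 3*(q^2 + 6*q + 5)/(3*q^2 - 5*q + 2)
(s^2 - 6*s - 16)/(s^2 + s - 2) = (s - 8)/(s - 1)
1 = 1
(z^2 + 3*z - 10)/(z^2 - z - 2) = (z + 5)/(z + 1)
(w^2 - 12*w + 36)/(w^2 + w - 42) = (w - 6)/(w + 7)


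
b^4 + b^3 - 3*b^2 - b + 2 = (b - 1)^2*(b + 1)*(b + 2)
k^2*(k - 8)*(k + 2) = k^4 - 6*k^3 - 16*k^2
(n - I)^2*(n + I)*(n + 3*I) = n^4 + 2*I*n^3 + 4*n^2 + 2*I*n + 3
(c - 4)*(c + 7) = c^2 + 3*c - 28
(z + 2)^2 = z^2 + 4*z + 4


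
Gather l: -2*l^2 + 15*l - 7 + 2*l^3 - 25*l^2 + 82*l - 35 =2*l^3 - 27*l^2 + 97*l - 42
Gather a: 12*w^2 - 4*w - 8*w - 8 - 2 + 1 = 12*w^2 - 12*w - 9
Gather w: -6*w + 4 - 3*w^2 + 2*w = -3*w^2 - 4*w + 4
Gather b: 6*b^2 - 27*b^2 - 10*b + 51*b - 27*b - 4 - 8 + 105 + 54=-21*b^2 + 14*b + 147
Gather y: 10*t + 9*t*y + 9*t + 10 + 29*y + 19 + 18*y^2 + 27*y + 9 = 19*t + 18*y^2 + y*(9*t + 56) + 38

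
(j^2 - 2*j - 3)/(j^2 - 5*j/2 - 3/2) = 2*(j + 1)/(2*j + 1)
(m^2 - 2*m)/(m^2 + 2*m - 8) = m/(m + 4)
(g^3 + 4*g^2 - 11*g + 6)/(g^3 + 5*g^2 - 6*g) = (g - 1)/g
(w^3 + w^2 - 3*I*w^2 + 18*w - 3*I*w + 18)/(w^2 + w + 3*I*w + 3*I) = w - 6*I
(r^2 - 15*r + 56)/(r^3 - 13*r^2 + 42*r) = (r - 8)/(r*(r - 6))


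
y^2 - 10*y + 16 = (y - 8)*(y - 2)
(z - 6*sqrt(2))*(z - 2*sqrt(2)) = z^2 - 8*sqrt(2)*z + 24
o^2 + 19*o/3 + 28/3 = (o + 7/3)*(o + 4)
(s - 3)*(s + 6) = s^2 + 3*s - 18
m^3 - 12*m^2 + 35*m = m*(m - 7)*(m - 5)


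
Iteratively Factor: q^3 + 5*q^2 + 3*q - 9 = (q + 3)*(q^2 + 2*q - 3) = (q - 1)*(q + 3)*(q + 3)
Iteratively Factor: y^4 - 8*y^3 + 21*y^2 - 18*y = (y - 3)*(y^3 - 5*y^2 + 6*y) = (y - 3)*(y - 2)*(y^2 - 3*y) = (y - 3)^2*(y - 2)*(y)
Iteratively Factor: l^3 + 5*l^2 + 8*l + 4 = (l + 2)*(l^2 + 3*l + 2) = (l + 2)^2*(l + 1)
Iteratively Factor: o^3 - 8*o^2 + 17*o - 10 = (o - 1)*(o^2 - 7*o + 10) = (o - 5)*(o - 1)*(o - 2)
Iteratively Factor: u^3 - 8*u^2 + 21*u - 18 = (u - 3)*(u^2 - 5*u + 6) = (u - 3)*(u - 2)*(u - 3)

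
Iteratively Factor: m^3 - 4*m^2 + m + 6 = (m + 1)*(m^2 - 5*m + 6) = (m - 3)*(m + 1)*(m - 2)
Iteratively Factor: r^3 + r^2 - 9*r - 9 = (r - 3)*(r^2 + 4*r + 3) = (r - 3)*(r + 1)*(r + 3)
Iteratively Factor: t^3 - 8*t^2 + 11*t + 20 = (t + 1)*(t^2 - 9*t + 20) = (t - 5)*(t + 1)*(t - 4)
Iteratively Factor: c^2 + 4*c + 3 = (c + 1)*(c + 3)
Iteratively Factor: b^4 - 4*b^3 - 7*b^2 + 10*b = (b - 1)*(b^3 - 3*b^2 - 10*b) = b*(b - 1)*(b^2 - 3*b - 10) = b*(b - 1)*(b + 2)*(b - 5)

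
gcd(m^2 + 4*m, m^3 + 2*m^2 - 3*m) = m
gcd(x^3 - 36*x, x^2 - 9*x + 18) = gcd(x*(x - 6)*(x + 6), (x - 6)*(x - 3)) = x - 6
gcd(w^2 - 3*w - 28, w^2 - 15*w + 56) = w - 7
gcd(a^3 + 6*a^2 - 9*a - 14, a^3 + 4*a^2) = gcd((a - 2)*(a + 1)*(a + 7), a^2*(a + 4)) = 1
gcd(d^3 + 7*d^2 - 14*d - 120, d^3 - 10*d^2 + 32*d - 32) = d - 4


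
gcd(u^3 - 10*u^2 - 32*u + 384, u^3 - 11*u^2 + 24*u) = u - 8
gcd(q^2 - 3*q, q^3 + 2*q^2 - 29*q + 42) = q - 3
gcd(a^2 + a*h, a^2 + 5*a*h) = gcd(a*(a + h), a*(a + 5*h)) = a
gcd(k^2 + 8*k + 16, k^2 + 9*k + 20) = k + 4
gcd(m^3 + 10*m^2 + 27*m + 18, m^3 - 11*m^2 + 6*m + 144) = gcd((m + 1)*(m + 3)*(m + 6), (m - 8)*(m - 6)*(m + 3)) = m + 3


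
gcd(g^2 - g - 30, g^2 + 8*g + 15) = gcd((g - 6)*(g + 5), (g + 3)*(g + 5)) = g + 5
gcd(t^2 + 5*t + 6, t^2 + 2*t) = t + 2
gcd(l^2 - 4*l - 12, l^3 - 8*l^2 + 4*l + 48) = l^2 - 4*l - 12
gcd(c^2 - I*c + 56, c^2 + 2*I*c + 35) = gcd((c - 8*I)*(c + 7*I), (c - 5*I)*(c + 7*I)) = c + 7*I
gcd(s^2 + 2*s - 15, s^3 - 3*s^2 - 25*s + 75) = s^2 + 2*s - 15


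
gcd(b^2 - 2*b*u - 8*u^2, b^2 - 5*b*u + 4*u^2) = -b + 4*u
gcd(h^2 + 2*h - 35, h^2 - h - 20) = h - 5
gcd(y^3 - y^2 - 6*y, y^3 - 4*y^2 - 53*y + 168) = y - 3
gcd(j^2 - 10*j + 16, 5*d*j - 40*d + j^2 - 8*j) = j - 8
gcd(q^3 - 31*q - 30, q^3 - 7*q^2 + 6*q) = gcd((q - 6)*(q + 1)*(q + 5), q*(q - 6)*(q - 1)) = q - 6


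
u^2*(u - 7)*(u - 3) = u^4 - 10*u^3 + 21*u^2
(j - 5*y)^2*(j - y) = j^3 - 11*j^2*y + 35*j*y^2 - 25*y^3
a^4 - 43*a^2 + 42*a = a*(a - 6)*(a - 1)*(a + 7)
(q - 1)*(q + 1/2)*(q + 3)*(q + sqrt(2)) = q^4 + sqrt(2)*q^3 + 5*q^3/2 - 2*q^2 + 5*sqrt(2)*q^2/2 - 2*sqrt(2)*q - 3*q/2 - 3*sqrt(2)/2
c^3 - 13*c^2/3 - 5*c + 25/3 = (c - 5)*(c - 1)*(c + 5/3)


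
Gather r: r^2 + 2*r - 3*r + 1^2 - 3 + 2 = r^2 - r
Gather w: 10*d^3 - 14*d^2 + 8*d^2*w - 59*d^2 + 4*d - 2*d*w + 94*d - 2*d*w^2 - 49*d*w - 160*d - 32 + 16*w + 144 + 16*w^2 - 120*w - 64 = 10*d^3 - 73*d^2 - 62*d + w^2*(16 - 2*d) + w*(8*d^2 - 51*d - 104) + 48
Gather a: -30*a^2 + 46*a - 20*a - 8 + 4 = -30*a^2 + 26*a - 4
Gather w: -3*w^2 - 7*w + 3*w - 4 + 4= -3*w^2 - 4*w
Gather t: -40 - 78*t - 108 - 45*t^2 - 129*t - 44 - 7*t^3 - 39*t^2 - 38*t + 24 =-7*t^3 - 84*t^2 - 245*t - 168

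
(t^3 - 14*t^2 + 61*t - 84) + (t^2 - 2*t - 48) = t^3 - 13*t^2 + 59*t - 132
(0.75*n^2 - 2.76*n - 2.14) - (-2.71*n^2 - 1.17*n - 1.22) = 3.46*n^2 - 1.59*n - 0.92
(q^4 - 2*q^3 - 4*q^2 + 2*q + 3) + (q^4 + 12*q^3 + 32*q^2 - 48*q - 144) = 2*q^4 + 10*q^3 + 28*q^2 - 46*q - 141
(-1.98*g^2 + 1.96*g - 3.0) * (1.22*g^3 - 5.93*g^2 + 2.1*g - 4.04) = -2.4156*g^5 + 14.1326*g^4 - 19.4408*g^3 + 29.9052*g^2 - 14.2184*g + 12.12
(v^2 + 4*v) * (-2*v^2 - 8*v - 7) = -2*v^4 - 16*v^3 - 39*v^2 - 28*v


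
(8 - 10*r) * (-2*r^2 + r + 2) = 20*r^3 - 26*r^2 - 12*r + 16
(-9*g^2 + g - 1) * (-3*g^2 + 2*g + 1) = 27*g^4 - 21*g^3 - 4*g^2 - g - 1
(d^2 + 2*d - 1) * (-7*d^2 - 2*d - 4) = -7*d^4 - 16*d^3 - d^2 - 6*d + 4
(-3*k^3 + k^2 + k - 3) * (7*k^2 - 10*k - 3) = -21*k^5 + 37*k^4 + 6*k^3 - 34*k^2 + 27*k + 9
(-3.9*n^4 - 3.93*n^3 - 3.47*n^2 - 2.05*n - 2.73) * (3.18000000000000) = -12.402*n^4 - 12.4974*n^3 - 11.0346*n^2 - 6.519*n - 8.6814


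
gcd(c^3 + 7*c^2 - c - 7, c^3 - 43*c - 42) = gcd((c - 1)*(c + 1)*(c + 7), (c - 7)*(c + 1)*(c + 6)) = c + 1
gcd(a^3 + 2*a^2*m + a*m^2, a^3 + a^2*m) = a^2 + a*m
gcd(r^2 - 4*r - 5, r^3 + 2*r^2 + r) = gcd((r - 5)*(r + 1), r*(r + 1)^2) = r + 1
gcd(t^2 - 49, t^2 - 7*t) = t - 7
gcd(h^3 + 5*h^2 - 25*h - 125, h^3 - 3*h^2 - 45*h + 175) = h - 5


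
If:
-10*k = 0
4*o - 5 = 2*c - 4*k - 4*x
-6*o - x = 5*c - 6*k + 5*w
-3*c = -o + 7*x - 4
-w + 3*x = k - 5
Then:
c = -625/78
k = 0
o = -71/12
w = 753/52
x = 493/156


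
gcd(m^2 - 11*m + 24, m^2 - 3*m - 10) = 1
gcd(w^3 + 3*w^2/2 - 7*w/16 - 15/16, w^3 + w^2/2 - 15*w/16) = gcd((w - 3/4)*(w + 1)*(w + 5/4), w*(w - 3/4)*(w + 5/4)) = w^2 + w/2 - 15/16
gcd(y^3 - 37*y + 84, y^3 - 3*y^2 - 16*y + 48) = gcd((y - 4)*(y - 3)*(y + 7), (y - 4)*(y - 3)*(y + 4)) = y^2 - 7*y + 12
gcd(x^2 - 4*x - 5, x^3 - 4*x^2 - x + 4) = x + 1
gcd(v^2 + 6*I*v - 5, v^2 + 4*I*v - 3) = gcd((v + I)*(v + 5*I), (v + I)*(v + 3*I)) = v + I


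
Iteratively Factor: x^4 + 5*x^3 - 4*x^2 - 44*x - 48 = (x + 4)*(x^3 + x^2 - 8*x - 12) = (x + 2)*(x + 4)*(x^2 - x - 6) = (x - 3)*(x + 2)*(x + 4)*(x + 2)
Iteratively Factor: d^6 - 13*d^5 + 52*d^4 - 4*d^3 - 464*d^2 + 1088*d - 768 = (d - 4)*(d^5 - 9*d^4 + 16*d^3 + 60*d^2 - 224*d + 192) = (d - 4)*(d + 3)*(d^4 - 12*d^3 + 52*d^2 - 96*d + 64) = (d - 4)^2*(d + 3)*(d^3 - 8*d^2 + 20*d - 16) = (d - 4)^3*(d + 3)*(d^2 - 4*d + 4) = (d - 4)^3*(d - 2)*(d + 3)*(d - 2)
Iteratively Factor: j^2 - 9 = (j - 3)*(j + 3)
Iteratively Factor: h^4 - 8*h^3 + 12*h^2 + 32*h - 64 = (h - 2)*(h^3 - 6*h^2 + 32) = (h - 2)*(h + 2)*(h^2 - 8*h + 16) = (h - 4)*(h - 2)*(h + 2)*(h - 4)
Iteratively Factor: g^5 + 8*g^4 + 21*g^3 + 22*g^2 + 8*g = (g + 4)*(g^4 + 4*g^3 + 5*g^2 + 2*g) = (g + 1)*(g + 4)*(g^3 + 3*g^2 + 2*g) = (g + 1)^2*(g + 4)*(g^2 + 2*g) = g*(g + 1)^2*(g + 4)*(g + 2)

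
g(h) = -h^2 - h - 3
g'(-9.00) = 17.00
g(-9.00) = -75.00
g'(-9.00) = 17.00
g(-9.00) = -75.00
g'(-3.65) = 6.30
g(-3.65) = -12.67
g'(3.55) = -8.10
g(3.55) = -19.15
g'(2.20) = -5.40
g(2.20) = -10.04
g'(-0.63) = 0.26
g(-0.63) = -2.77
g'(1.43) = -3.86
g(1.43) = -6.47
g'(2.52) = -6.04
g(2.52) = -11.87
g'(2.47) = -5.94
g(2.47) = -11.57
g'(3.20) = -7.40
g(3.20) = -16.44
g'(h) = -2*h - 1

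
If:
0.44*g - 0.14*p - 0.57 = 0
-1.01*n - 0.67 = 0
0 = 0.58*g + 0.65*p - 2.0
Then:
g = 1.77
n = -0.66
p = 1.50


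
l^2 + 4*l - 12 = (l - 2)*(l + 6)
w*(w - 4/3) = w^2 - 4*w/3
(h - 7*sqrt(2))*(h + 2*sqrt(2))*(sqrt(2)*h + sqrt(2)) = sqrt(2)*h^3 - 10*h^2 + sqrt(2)*h^2 - 28*sqrt(2)*h - 10*h - 28*sqrt(2)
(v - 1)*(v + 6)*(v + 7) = v^3 + 12*v^2 + 29*v - 42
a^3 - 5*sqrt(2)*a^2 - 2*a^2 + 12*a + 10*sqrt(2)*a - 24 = (a - 2)*(a - 3*sqrt(2))*(a - 2*sqrt(2))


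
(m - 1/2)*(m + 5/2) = m^2 + 2*m - 5/4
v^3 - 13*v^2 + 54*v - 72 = (v - 6)*(v - 4)*(v - 3)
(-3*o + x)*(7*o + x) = -21*o^2 + 4*o*x + x^2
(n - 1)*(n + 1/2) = n^2 - n/2 - 1/2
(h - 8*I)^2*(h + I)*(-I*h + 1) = -I*h^4 - 14*h^3 + 33*I*h^2 - 112*h - 64*I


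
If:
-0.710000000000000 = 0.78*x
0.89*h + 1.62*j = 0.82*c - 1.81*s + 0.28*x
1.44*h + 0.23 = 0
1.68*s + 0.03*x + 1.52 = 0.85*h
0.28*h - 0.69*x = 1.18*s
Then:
No Solution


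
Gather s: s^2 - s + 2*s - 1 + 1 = s^2 + s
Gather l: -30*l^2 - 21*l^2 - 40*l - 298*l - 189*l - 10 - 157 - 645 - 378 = -51*l^2 - 527*l - 1190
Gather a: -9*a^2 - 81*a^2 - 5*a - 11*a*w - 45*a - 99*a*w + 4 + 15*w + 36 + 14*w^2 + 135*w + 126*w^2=-90*a^2 + a*(-110*w - 50) + 140*w^2 + 150*w + 40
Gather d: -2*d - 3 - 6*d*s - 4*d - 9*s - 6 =d*(-6*s - 6) - 9*s - 9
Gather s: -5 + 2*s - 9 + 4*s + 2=6*s - 12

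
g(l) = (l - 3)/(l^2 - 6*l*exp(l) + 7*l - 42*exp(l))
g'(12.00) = 0.00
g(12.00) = 0.00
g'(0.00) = -0.09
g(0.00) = 0.07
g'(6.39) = 0.00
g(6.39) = -0.00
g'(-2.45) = -0.10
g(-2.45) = 0.40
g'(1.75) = -0.01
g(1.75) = 0.00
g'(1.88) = -0.01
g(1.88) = 0.00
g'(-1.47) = -0.15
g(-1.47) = 0.28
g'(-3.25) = -0.10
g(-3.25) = 0.48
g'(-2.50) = -0.10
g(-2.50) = 0.41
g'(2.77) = -0.00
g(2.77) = 0.00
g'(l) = (l - 3)*(6*l*exp(l) - 2*l + 48*exp(l) - 7)/(l^2 - 6*l*exp(l) + 7*l - 42*exp(l))^2 + 1/(l^2 - 6*l*exp(l) + 7*l - 42*exp(l)) = (l^2 - 6*l*exp(l) + 7*l + (l - 3)*(6*l*exp(l) - 2*l + 48*exp(l) - 7) - 42*exp(l))/(l^2 - 6*l*exp(l) + 7*l - 42*exp(l))^2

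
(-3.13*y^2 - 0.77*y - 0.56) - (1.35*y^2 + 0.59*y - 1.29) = -4.48*y^2 - 1.36*y + 0.73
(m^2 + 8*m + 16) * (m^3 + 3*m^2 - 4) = m^5 + 11*m^4 + 40*m^3 + 44*m^2 - 32*m - 64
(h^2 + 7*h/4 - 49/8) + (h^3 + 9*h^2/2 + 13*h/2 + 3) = h^3 + 11*h^2/2 + 33*h/4 - 25/8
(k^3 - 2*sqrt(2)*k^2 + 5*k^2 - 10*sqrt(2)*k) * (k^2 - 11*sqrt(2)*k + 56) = k^5 - 13*sqrt(2)*k^4 + 5*k^4 - 65*sqrt(2)*k^3 + 100*k^3 - 112*sqrt(2)*k^2 + 500*k^2 - 560*sqrt(2)*k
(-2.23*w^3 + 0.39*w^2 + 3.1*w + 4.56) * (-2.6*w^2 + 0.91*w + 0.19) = 5.798*w^5 - 3.0433*w^4 - 8.1288*w^3 - 8.9609*w^2 + 4.7386*w + 0.8664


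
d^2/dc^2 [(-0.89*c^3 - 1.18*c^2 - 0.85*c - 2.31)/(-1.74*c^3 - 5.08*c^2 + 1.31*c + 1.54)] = (-8.58863999999994*c^6 + 27.6127560000002*c^5 + 173.761272*c^4 + 451.394966*c^3 + 419.577312*c^2 - 2.53360800000002*c + 46.238962)/(5.268024*c^9 + 46.140624*c^8 + 122.81094*c^7 + 47.632888*c^6 - 174.135318*c^5 - 72.010548*c^4 + 71.622013*c^3 + 28.214802*c^2 - 9.320388*c - 3.652264)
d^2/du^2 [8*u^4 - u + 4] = 96*u^2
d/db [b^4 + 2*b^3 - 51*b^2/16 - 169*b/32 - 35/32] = 4*b^3 + 6*b^2 - 51*b/8 - 169/32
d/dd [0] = 0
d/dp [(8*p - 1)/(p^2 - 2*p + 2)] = 2*(-4*p^2 + p + 7)/(p^4 - 4*p^3 + 8*p^2 - 8*p + 4)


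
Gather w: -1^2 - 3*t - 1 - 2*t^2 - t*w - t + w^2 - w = -2*t^2 - 4*t + w^2 + w*(-t - 1) - 2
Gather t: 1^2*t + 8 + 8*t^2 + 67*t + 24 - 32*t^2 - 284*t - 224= -24*t^2 - 216*t - 192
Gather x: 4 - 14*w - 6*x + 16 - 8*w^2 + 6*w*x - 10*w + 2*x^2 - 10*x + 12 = -8*w^2 - 24*w + 2*x^2 + x*(6*w - 16) + 32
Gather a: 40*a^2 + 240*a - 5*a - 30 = 40*a^2 + 235*a - 30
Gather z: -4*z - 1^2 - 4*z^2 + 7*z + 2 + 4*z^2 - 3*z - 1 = 0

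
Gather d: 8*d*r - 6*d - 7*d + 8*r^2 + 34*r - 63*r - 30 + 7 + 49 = d*(8*r - 13) + 8*r^2 - 29*r + 26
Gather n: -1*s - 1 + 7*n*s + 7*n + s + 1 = n*(7*s + 7)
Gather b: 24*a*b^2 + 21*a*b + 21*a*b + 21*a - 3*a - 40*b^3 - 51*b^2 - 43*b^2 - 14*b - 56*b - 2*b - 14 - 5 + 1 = 18*a - 40*b^3 + b^2*(24*a - 94) + b*(42*a - 72) - 18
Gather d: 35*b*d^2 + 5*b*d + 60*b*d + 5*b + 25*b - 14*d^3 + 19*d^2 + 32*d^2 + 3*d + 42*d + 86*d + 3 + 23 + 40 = 30*b - 14*d^3 + d^2*(35*b + 51) + d*(65*b + 131) + 66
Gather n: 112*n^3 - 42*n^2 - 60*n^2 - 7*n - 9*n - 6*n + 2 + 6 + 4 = 112*n^3 - 102*n^2 - 22*n + 12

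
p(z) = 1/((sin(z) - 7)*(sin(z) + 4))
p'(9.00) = 0.00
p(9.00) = -0.03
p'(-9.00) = 0.00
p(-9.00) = -0.04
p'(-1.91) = -0.00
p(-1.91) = -0.04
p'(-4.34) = -0.00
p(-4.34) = -0.03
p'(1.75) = -0.00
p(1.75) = -0.03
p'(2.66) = -0.00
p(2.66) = -0.03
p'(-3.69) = -0.00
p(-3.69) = -0.03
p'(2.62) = -0.00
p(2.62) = -0.03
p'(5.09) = 0.00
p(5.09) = -0.04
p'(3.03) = -0.00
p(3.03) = -0.04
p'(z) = -cos(z)/((sin(z) - 7)*(sin(z) + 4)^2) - cos(z)/((sin(z) - 7)^2*(sin(z) + 4)) = (3 - 2*sin(z))*cos(z)/((sin(z) - 7)^2*(sin(z) + 4)^2)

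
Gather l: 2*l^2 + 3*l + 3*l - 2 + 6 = 2*l^2 + 6*l + 4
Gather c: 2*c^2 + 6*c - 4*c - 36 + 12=2*c^2 + 2*c - 24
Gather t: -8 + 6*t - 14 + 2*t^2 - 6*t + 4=2*t^2 - 18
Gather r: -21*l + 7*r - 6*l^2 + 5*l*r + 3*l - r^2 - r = -6*l^2 - 18*l - r^2 + r*(5*l + 6)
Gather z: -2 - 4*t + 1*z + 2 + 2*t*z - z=2*t*z - 4*t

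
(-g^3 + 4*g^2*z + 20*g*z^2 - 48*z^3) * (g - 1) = -g^4 + 4*g^3*z + g^3 + 20*g^2*z^2 - 4*g^2*z - 48*g*z^3 - 20*g*z^2 + 48*z^3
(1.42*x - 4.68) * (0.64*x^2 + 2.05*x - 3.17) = 0.9088*x^3 - 0.0842000000000005*x^2 - 14.0954*x + 14.8356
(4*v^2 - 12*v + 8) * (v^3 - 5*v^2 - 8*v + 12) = 4*v^5 - 32*v^4 + 36*v^3 + 104*v^2 - 208*v + 96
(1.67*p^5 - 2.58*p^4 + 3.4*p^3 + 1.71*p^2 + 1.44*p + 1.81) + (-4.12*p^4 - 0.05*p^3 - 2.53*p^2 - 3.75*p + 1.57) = 1.67*p^5 - 6.7*p^4 + 3.35*p^3 - 0.82*p^2 - 2.31*p + 3.38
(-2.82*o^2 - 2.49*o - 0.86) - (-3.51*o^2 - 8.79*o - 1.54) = 0.69*o^2 + 6.3*o + 0.68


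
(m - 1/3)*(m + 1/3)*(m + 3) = m^3 + 3*m^2 - m/9 - 1/3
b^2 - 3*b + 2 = (b - 2)*(b - 1)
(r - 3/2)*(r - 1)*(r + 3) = r^3 + r^2/2 - 6*r + 9/2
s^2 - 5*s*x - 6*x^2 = (s - 6*x)*(s + x)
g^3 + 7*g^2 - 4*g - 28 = (g - 2)*(g + 2)*(g + 7)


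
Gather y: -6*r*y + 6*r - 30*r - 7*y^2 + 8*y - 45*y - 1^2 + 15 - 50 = -24*r - 7*y^2 + y*(-6*r - 37) - 36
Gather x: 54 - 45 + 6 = 15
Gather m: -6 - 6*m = -6*m - 6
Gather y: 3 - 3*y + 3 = 6 - 3*y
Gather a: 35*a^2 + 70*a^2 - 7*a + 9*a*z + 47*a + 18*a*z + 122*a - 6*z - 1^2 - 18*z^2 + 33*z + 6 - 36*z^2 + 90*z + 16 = 105*a^2 + a*(27*z + 162) - 54*z^2 + 117*z + 21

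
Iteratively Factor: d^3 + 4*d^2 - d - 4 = (d - 1)*(d^2 + 5*d + 4) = (d - 1)*(d + 4)*(d + 1)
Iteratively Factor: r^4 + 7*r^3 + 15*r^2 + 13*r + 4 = (r + 1)*(r^3 + 6*r^2 + 9*r + 4) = (r + 1)^2*(r^2 + 5*r + 4) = (r + 1)^3*(r + 4)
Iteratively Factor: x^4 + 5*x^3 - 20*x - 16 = (x + 1)*(x^3 + 4*x^2 - 4*x - 16) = (x + 1)*(x + 2)*(x^2 + 2*x - 8) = (x - 2)*(x + 1)*(x + 2)*(x + 4)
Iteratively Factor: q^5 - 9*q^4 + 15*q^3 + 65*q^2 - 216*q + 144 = (q - 4)*(q^4 - 5*q^3 - 5*q^2 + 45*q - 36) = (q - 4)*(q - 1)*(q^3 - 4*q^2 - 9*q + 36) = (q - 4)*(q - 3)*(q - 1)*(q^2 - q - 12) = (q - 4)^2*(q - 3)*(q - 1)*(q + 3)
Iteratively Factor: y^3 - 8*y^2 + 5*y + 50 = (y - 5)*(y^2 - 3*y - 10) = (y - 5)*(y + 2)*(y - 5)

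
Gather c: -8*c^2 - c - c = -8*c^2 - 2*c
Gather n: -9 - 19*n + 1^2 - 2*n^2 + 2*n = -2*n^2 - 17*n - 8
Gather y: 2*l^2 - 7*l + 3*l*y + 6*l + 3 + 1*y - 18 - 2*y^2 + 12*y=2*l^2 - l - 2*y^2 + y*(3*l + 13) - 15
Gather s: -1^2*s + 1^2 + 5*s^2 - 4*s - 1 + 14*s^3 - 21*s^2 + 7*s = 14*s^3 - 16*s^2 + 2*s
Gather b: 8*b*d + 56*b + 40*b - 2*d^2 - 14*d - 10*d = b*(8*d + 96) - 2*d^2 - 24*d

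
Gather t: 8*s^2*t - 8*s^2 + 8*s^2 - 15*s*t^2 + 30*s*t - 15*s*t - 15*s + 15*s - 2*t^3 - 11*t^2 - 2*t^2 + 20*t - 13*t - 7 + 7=-2*t^3 + t^2*(-15*s - 13) + t*(8*s^2 + 15*s + 7)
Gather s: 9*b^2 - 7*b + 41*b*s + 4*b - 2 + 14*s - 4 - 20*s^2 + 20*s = 9*b^2 - 3*b - 20*s^2 + s*(41*b + 34) - 6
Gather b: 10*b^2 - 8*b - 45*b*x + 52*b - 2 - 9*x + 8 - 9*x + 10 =10*b^2 + b*(44 - 45*x) - 18*x + 16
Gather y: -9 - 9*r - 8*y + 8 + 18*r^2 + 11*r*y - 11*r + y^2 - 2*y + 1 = 18*r^2 - 20*r + y^2 + y*(11*r - 10)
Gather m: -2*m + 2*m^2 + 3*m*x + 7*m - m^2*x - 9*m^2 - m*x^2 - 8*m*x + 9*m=m^2*(-x - 7) + m*(-x^2 - 5*x + 14)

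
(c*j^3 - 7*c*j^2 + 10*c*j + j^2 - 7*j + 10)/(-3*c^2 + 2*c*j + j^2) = (c*j^3 - 7*c*j^2 + 10*c*j + j^2 - 7*j + 10)/(-3*c^2 + 2*c*j + j^2)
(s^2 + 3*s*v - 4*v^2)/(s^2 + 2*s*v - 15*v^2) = (s^2 + 3*s*v - 4*v^2)/(s^2 + 2*s*v - 15*v^2)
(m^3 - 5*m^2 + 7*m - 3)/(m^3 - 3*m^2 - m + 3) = (m - 1)/(m + 1)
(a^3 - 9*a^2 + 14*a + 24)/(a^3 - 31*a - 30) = (a - 4)/(a + 5)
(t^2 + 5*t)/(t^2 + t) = (t + 5)/(t + 1)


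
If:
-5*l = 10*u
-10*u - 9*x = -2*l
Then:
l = 9*x/7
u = -9*x/14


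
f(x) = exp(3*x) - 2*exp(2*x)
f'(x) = 3*exp(3*x) - 4*exp(2*x)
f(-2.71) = -0.01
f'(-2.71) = -0.02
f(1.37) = 29.97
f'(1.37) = 120.89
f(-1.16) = -0.17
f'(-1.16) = -0.30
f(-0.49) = -0.52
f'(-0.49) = -0.81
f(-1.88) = -0.04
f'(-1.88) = -0.08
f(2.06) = 359.87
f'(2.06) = 1202.74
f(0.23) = -1.17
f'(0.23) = -0.36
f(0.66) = -0.24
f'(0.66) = 6.75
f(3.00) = 7296.23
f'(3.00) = 22695.54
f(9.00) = 531916920663.52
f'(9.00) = 1595882081928.85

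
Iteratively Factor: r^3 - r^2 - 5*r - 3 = (r + 1)*(r^2 - 2*r - 3) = (r + 1)^2*(r - 3)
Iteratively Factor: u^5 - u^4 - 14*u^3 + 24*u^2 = (u + 4)*(u^4 - 5*u^3 + 6*u^2) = u*(u + 4)*(u^3 - 5*u^2 + 6*u) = u^2*(u + 4)*(u^2 - 5*u + 6) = u^2*(u - 2)*(u + 4)*(u - 3)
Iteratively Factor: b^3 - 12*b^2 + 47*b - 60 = (b - 4)*(b^2 - 8*b + 15) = (b - 5)*(b - 4)*(b - 3)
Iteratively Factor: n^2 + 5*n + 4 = (n + 4)*(n + 1)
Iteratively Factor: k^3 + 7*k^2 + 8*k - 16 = (k + 4)*(k^2 + 3*k - 4) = (k - 1)*(k + 4)*(k + 4)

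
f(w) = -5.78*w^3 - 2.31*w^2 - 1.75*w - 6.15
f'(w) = -17.34*w^2 - 4.62*w - 1.75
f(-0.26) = -5.75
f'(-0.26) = -1.72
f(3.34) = -253.13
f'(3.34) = -210.62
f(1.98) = -63.54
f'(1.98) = -78.88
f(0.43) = -7.79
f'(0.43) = -6.94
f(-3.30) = 182.18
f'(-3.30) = -175.34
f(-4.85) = 607.41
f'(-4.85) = -387.22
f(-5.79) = 1048.47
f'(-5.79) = -556.31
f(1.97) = -62.75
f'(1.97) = -78.15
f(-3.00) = 134.37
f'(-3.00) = -143.95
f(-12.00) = 9670.05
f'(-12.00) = -2443.27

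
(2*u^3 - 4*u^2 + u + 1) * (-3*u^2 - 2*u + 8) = -6*u^5 + 8*u^4 + 21*u^3 - 37*u^2 + 6*u + 8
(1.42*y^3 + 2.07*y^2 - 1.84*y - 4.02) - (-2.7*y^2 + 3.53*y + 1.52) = 1.42*y^3 + 4.77*y^2 - 5.37*y - 5.54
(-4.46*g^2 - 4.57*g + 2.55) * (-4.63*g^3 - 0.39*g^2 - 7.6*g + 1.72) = 20.6498*g^5 + 22.8985*g^4 + 23.8718*g^3 + 26.0663*g^2 - 27.2404*g + 4.386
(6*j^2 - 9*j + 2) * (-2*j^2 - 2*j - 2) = -12*j^4 + 6*j^3 + 2*j^2 + 14*j - 4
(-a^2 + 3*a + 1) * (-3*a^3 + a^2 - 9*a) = 3*a^5 - 10*a^4 + 9*a^3 - 26*a^2 - 9*a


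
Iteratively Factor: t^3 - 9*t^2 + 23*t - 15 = (t - 3)*(t^2 - 6*t + 5) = (t - 5)*(t - 3)*(t - 1)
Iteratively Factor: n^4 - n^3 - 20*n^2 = (n + 4)*(n^3 - 5*n^2) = (n - 5)*(n + 4)*(n^2) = n*(n - 5)*(n + 4)*(n)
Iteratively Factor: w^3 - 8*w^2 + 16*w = (w - 4)*(w^2 - 4*w) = w*(w - 4)*(w - 4)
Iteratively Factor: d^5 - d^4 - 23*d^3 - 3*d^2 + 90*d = (d - 5)*(d^4 + 4*d^3 - 3*d^2 - 18*d) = d*(d - 5)*(d^3 + 4*d^2 - 3*d - 18) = d*(d - 5)*(d + 3)*(d^2 + d - 6) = d*(d - 5)*(d - 2)*(d + 3)*(d + 3)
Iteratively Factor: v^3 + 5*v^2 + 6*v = (v)*(v^2 + 5*v + 6) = v*(v + 3)*(v + 2)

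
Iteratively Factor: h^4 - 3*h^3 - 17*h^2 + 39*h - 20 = (h + 4)*(h^3 - 7*h^2 + 11*h - 5) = (h - 1)*(h + 4)*(h^2 - 6*h + 5) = (h - 5)*(h - 1)*(h + 4)*(h - 1)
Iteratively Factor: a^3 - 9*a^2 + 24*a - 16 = (a - 1)*(a^2 - 8*a + 16) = (a - 4)*(a - 1)*(a - 4)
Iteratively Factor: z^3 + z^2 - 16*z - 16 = (z + 1)*(z^2 - 16) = (z - 4)*(z + 1)*(z + 4)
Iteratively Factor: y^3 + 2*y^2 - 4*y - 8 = (y - 2)*(y^2 + 4*y + 4) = (y - 2)*(y + 2)*(y + 2)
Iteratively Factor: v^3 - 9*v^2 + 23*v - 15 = (v - 3)*(v^2 - 6*v + 5) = (v - 5)*(v - 3)*(v - 1)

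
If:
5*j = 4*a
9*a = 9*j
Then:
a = 0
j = 0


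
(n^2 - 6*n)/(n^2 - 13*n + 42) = n/(n - 7)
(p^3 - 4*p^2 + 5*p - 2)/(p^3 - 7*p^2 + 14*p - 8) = (p - 1)/(p - 4)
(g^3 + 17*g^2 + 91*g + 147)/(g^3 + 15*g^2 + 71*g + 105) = (g + 7)/(g + 5)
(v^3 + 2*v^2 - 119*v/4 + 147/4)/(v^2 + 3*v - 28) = (v^2 - 5*v + 21/4)/(v - 4)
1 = 1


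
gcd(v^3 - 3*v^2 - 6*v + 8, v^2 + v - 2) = v^2 + v - 2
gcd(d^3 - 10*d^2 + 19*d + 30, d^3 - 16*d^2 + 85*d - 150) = d^2 - 11*d + 30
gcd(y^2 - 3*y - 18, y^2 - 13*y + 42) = y - 6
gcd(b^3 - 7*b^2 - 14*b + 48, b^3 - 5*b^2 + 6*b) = b - 2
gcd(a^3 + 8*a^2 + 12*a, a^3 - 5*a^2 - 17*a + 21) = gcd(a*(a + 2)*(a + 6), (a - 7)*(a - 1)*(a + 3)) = 1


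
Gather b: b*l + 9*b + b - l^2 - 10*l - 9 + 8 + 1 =b*(l + 10) - l^2 - 10*l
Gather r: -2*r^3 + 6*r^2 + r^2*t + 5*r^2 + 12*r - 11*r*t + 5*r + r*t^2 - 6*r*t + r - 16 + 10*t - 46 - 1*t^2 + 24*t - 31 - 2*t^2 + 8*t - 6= -2*r^3 + r^2*(t + 11) + r*(t^2 - 17*t + 18) - 3*t^2 + 42*t - 99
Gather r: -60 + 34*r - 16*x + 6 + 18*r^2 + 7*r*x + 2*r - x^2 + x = 18*r^2 + r*(7*x + 36) - x^2 - 15*x - 54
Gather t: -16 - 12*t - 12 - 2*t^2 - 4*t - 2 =-2*t^2 - 16*t - 30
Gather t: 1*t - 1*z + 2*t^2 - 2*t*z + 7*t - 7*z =2*t^2 + t*(8 - 2*z) - 8*z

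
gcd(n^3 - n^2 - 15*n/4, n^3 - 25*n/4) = n^2 - 5*n/2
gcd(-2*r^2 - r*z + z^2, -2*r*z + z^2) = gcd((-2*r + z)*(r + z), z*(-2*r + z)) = -2*r + z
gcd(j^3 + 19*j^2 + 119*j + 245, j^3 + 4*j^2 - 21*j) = j + 7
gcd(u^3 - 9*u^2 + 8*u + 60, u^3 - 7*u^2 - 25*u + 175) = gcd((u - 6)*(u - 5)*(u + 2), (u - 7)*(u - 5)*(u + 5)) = u - 5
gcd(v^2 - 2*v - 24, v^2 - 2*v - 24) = v^2 - 2*v - 24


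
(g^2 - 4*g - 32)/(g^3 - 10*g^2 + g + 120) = (g + 4)/(g^2 - 2*g - 15)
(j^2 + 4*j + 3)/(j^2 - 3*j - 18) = (j + 1)/(j - 6)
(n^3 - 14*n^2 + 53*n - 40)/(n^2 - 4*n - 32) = (n^2 - 6*n + 5)/(n + 4)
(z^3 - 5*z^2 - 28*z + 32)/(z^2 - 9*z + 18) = (z^3 - 5*z^2 - 28*z + 32)/(z^2 - 9*z + 18)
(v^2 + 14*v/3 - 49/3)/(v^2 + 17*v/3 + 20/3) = (3*v^2 + 14*v - 49)/(3*v^2 + 17*v + 20)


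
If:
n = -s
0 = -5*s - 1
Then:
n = 1/5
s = -1/5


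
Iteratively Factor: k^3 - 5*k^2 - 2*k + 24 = (k - 4)*(k^2 - k - 6) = (k - 4)*(k + 2)*(k - 3)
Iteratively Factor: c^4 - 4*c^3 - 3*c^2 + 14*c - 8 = (c - 1)*(c^3 - 3*c^2 - 6*c + 8) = (c - 1)*(c + 2)*(c^2 - 5*c + 4) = (c - 4)*(c - 1)*(c + 2)*(c - 1)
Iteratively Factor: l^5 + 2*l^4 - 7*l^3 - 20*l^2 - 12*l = (l + 1)*(l^4 + l^3 - 8*l^2 - 12*l) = (l + 1)*(l + 2)*(l^3 - l^2 - 6*l) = l*(l + 1)*(l + 2)*(l^2 - l - 6) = l*(l - 3)*(l + 1)*(l + 2)*(l + 2)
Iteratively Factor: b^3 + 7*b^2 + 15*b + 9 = (b + 3)*(b^2 + 4*b + 3) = (b + 3)^2*(b + 1)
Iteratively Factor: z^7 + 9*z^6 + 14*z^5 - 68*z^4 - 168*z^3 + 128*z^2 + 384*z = (z + 2)*(z^6 + 7*z^5 - 68*z^3 - 32*z^2 + 192*z) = (z - 2)*(z + 2)*(z^5 + 9*z^4 + 18*z^3 - 32*z^2 - 96*z) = (z - 2)^2*(z + 2)*(z^4 + 11*z^3 + 40*z^2 + 48*z) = z*(z - 2)^2*(z + 2)*(z^3 + 11*z^2 + 40*z + 48) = z*(z - 2)^2*(z + 2)*(z + 4)*(z^2 + 7*z + 12) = z*(z - 2)^2*(z + 2)*(z + 3)*(z + 4)*(z + 4)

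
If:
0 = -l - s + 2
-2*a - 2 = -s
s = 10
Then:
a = 4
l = -8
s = 10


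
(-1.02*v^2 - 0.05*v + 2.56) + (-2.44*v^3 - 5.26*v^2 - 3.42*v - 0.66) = -2.44*v^3 - 6.28*v^2 - 3.47*v + 1.9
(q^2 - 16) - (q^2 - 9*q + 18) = 9*q - 34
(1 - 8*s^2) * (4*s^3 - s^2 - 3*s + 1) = -32*s^5 + 8*s^4 + 28*s^3 - 9*s^2 - 3*s + 1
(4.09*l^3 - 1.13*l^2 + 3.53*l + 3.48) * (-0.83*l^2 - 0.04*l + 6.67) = -3.3947*l^5 + 0.7743*l^4 + 24.3956*l^3 - 10.5667*l^2 + 23.4059*l + 23.2116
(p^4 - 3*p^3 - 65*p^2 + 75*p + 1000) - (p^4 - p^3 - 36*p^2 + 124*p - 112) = -2*p^3 - 29*p^2 - 49*p + 1112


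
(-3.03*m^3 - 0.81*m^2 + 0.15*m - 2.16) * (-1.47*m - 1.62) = 4.4541*m^4 + 6.0993*m^3 + 1.0917*m^2 + 2.9322*m + 3.4992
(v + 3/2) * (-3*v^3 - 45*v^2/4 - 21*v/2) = -3*v^4 - 63*v^3/4 - 219*v^2/8 - 63*v/4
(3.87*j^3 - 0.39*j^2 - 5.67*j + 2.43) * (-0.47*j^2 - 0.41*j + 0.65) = -1.8189*j^5 - 1.4034*j^4 + 5.3403*j^3 + 0.9291*j^2 - 4.6818*j + 1.5795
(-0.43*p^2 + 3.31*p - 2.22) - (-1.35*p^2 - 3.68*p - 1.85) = 0.92*p^2 + 6.99*p - 0.37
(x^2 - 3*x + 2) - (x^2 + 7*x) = 2 - 10*x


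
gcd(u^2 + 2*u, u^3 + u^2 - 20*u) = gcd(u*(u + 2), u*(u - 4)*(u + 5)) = u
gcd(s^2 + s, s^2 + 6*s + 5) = s + 1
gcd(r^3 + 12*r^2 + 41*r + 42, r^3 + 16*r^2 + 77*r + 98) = r^2 + 9*r + 14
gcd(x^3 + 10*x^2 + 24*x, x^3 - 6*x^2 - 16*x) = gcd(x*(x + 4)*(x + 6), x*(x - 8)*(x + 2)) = x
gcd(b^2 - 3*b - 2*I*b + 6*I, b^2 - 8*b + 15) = b - 3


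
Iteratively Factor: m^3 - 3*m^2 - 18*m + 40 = (m - 2)*(m^2 - m - 20) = (m - 5)*(m - 2)*(m + 4)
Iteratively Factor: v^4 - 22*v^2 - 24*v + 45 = (v - 5)*(v^3 + 5*v^2 + 3*v - 9) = (v - 5)*(v - 1)*(v^2 + 6*v + 9) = (v - 5)*(v - 1)*(v + 3)*(v + 3)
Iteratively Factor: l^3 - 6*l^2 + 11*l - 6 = (l - 1)*(l^2 - 5*l + 6) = (l - 2)*(l - 1)*(l - 3)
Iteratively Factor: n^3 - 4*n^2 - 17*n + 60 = (n + 4)*(n^2 - 8*n + 15) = (n - 3)*(n + 4)*(n - 5)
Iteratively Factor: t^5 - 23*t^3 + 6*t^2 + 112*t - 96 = (t - 1)*(t^4 + t^3 - 22*t^2 - 16*t + 96) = (t - 1)*(t + 4)*(t^3 - 3*t^2 - 10*t + 24) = (t - 2)*(t - 1)*(t + 4)*(t^2 - t - 12) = (t - 2)*(t - 1)*(t + 3)*(t + 4)*(t - 4)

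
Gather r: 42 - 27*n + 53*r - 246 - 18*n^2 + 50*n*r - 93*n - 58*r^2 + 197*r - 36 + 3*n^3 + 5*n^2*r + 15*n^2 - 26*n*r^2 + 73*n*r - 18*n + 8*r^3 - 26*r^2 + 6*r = 3*n^3 - 3*n^2 - 138*n + 8*r^3 + r^2*(-26*n - 84) + r*(5*n^2 + 123*n + 256) - 240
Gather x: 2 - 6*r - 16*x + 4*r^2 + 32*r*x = 4*r^2 - 6*r + x*(32*r - 16) + 2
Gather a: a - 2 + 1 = a - 1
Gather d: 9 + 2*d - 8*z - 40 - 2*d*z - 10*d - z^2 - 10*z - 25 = d*(-2*z - 8) - z^2 - 18*z - 56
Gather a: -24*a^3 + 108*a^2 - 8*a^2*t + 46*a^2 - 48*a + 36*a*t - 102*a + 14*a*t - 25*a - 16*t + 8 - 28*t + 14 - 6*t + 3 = -24*a^3 + a^2*(154 - 8*t) + a*(50*t - 175) - 50*t + 25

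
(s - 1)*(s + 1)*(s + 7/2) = s^3 + 7*s^2/2 - s - 7/2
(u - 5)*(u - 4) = u^2 - 9*u + 20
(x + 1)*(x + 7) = x^2 + 8*x + 7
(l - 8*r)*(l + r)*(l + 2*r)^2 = l^4 - 3*l^3*r - 32*l^2*r^2 - 60*l*r^3 - 32*r^4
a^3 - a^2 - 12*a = a*(a - 4)*(a + 3)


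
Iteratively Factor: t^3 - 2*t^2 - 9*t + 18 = (t - 3)*(t^2 + t - 6) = (t - 3)*(t - 2)*(t + 3)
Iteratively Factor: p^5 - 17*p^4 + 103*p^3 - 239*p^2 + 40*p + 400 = (p - 5)*(p^4 - 12*p^3 + 43*p^2 - 24*p - 80) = (p - 5)*(p - 4)*(p^3 - 8*p^2 + 11*p + 20) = (p - 5)^2*(p - 4)*(p^2 - 3*p - 4) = (p - 5)^2*(p - 4)*(p + 1)*(p - 4)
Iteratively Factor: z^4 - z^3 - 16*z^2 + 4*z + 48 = (z + 2)*(z^3 - 3*z^2 - 10*z + 24) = (z - 4)*(z + 2)*(z^2 + z - 6) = (z - 4)*(z - 2)*(z + 2)*(z + 3)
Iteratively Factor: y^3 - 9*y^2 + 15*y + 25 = (y - 5)*(y^2 - 4*y - 5) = (y - 5)^2*(y + 1)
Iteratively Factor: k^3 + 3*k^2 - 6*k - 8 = (k - 2)*(k^2 + 5*k + 4) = (k - 2)*(k + 1)*(k + 4)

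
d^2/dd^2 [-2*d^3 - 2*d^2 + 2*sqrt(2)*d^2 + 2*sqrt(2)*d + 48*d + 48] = -12*d - 4 + 4*sqrt(2)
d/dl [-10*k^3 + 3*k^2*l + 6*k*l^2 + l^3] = 3*k^2 + 12*k*l + 3*l^2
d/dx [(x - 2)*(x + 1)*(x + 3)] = 3*x^2 + 4*x - 5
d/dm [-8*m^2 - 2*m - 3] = -16*m - 2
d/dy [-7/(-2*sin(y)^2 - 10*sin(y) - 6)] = -7*(2*sin(y) + 5)*cos(y)/(2*(sin(y)^2 + 5*sin(y) + 3)^2)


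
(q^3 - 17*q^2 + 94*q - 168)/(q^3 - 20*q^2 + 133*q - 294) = (q - 4)/(q - 7)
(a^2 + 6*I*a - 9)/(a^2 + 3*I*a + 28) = (a^2 + 6*I*a - 9)/(a^2 + 3*I*a + 28)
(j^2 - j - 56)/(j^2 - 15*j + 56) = (j + 7)/(j - 7)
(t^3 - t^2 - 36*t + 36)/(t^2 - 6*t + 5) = (t^2 - 36)/(t - 5)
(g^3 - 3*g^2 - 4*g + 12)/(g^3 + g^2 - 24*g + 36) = (g + 2)/(g + 6)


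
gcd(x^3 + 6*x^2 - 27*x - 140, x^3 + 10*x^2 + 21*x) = x + 7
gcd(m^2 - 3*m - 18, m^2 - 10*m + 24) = m - 6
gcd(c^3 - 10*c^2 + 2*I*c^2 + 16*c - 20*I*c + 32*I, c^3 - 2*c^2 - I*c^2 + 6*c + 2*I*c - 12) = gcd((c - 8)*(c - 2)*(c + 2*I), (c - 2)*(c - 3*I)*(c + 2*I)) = c^2 + c*(-2 + 2*I) - 4*I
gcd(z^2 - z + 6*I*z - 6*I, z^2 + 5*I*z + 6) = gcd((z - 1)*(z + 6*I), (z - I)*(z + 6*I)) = z + 6*I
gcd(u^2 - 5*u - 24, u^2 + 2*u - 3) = u + 3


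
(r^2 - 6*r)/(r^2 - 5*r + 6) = r*(r - 6)/(r^2 - 5*r + 6)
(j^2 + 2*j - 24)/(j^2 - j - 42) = (j - 4)/(j - 7)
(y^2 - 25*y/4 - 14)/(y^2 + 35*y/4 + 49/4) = (y - 8)/(y + 7)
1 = 1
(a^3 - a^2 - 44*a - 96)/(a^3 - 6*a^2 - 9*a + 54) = (a^2 - 4*a - 32)/(a^2 - 9*a + 18)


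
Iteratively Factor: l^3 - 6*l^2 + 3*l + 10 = (l + 1)*(l^2 - 7*l + 10) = (l - 5)*(l + 1)*(l - 2)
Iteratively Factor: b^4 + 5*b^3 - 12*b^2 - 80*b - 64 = (b + 4)*(b^3 + b^2 - 16*b - 16) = (b - 4)*(b + 4)*(b^2 + 5*b + 4) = (b - 4)*(b + 1)*(b + 4)*(b + 4)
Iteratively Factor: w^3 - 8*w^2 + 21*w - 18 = (w - 3)*(w^2 - 5*w + 6) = (w - 3)*(w - 2)*(w - 3)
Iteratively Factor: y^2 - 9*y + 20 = (y - 5)*(y - 4)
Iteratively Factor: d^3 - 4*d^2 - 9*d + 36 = (d + 3)*(d^2 - 7*d + 12) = (d - 4)*(d + 3)*(d - 3)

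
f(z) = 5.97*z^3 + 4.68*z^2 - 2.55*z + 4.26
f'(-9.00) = 1363.92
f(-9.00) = -3945.84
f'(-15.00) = 3886.80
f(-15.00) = -19053.24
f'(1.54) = 54.34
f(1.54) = 33.24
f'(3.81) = 293.09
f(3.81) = 392.66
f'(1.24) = 36.59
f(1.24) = 19.68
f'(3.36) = 231.10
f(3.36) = 274.99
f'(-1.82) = 39.74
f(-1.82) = -11.59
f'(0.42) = 4.54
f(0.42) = 4.46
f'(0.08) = -1.69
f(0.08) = 4.09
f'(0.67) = 11.76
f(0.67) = 6.45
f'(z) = 17.91*z^2 + 9.36*z - 2.55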